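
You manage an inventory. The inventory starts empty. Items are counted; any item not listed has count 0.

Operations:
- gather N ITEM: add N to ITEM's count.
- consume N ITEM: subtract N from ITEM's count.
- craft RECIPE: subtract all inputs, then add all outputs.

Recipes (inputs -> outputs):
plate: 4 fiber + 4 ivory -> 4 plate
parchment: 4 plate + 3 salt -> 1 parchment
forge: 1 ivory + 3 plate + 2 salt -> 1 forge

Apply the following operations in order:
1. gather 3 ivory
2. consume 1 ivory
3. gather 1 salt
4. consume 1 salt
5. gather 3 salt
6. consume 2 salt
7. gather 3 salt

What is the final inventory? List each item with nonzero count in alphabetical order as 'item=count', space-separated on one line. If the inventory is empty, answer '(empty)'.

Answer: ivory=2 salt=4

Derivation:
After 1 (gather 3 ivory): ivory=3
After 2 (consume 1 ivory): ivory=2
After 3 (gather 1 salt): ivory=2 salt=1
After 4 (consume 1 salt): ivory=2
After 5 (gather 3 salt): ivory=2 salt=3
After 6 (consume 2 salt): ivory=2 salt=1
After 7 (gather 3 salt): ivory=2 salt=4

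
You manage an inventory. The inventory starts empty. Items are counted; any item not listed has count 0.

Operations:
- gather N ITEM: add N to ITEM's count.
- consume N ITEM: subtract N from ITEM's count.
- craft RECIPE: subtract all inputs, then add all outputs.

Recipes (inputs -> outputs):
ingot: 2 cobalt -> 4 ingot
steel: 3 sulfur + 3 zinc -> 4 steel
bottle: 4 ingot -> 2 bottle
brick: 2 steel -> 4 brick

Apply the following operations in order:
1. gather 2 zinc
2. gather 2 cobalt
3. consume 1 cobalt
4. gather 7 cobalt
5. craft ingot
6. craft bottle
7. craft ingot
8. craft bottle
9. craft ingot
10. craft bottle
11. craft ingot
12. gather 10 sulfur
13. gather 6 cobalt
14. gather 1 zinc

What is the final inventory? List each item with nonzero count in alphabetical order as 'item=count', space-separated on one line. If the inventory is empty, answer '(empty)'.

After 1 (gather 2 zinc): zinc=2
After 2 (gather 2 cobalt): cobalt=2 zinc=2
After 3 (consume 1 cobalt): cobalt=1 zinc=2
After 4 (gather 7 cobalt): cobalt=8 zinc=2
After 5 (craft ingot): cobalt=6 ingot=4 zinc=2
After 6 (craft bottle): bottle=2 cobalt=6 zinc=2
After 7 (craft ingot): bottle=2 cobalt=4 ingot=4 zinc=2
After 8 (craft bottle): bottle=4 cobalt=4 zinc=2
After 9 (craft ingot): bottle=4 cobalt=2 ingot=4 zinc=2
After 10 (craft bottle): bottle=6 cobalt=2 zinc=2
After 11 (craft ingot): bottle=6 ingot=4 zinc=2
After 12 (gather 10 sulfur): bottle=6 ingot=4 sulfur=10 zinc=2
After 13 (gather 6 cobalt): bottle=6 cobalt=6 ingot=4 sulfur=10 zinc=2
After 14 (gather 1 zinc): bottle=6 cobalt=6 ingot=4 sulfur=10 zinc=3

Answer: bottle=6 cobalt=6 ingot=4 sulfur=10 zinc=3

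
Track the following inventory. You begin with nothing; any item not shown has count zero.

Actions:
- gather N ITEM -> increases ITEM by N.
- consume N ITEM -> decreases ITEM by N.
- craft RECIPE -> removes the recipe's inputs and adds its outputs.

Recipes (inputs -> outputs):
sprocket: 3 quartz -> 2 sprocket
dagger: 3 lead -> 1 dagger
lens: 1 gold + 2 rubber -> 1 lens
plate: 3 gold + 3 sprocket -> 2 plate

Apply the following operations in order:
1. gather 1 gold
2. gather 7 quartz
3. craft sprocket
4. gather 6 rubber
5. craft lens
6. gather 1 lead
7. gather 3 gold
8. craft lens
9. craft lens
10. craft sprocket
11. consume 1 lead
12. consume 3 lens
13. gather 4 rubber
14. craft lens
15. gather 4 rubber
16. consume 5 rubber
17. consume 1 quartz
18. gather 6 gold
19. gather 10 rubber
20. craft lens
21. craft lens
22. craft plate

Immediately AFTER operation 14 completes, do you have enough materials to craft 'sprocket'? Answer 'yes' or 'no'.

After 1 (gather 1 gold): gold=1
After 2 (gather 7 quartz): gold=1 quartz=7
After 3 (craft sprocket): gold=1 quartz=4 sprocket=2
After 4 (gather 6 rubber): gold=1 quartz=4 rubber=6 sprocket=2
After 5 (craft lens): lens=1 quartz=4 rubber=4 sprocket=2
After 6 (gather 1 lead): lead=1 lens=1 quartz=4 rubber=4 sprocket=2
After 7 (gather 3 gold): gold=3 lead=1 lens=1 quartz=4 rubber=4 sprocket=2
After 8 (craft lens): gold=2 lead=1 lens=2 quartz=4 rubber=2 sprocket=2
After 9 (craft lens): gold=1 lead=1 lens=3 quartz=4 sprocket=2
After 10 (craft sprocket): gold=1 lead=1 lens=3 quartz=1 sprocket=4
After 11 (consume 1 lead): gold=1 lens=3 quartz=1 sprocket=4
After 12 (consume 3 lens): gold=1 quartz=1 sprocket=4
After 13 (gather 4 rubber): gold=1 quartz=1 rubber=4 sprocket=4
After 14 (craft lens): lens=1 quartz=1 rubber=2 sprocket=4

Answer: no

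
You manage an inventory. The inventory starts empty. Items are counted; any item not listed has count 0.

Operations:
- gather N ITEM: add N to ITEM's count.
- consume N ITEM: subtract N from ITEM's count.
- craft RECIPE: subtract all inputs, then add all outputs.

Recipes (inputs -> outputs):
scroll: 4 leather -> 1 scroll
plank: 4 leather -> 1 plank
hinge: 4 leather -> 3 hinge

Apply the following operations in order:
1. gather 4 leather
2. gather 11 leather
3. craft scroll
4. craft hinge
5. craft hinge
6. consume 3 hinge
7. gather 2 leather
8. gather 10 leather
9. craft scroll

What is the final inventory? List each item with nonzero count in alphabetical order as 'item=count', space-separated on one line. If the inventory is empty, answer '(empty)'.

After 1 (gather 4 leather): leather=4
After 2 (gather 11 leather): leather=15
After 3 (craft scroll): leather=11 scroll=1
After 4 (craft hinge): hinge=3 leather=7 scroll=1
After 5 (craft hinge): hinge=6 leather=3 scroll=1
After 6 (consume 3 hinge): hinge=3 leather=3 scroll=1
After 7 (gather 2 leather): hinge=3 leather=5 scroll=1
After 8 (gather 10 leather): hinge=3 leather=15 scroll=1
After 9 (craft scroll): hinge=3 leather=11 scroll=2

Answer: hinge=3 leather=11 scroll=2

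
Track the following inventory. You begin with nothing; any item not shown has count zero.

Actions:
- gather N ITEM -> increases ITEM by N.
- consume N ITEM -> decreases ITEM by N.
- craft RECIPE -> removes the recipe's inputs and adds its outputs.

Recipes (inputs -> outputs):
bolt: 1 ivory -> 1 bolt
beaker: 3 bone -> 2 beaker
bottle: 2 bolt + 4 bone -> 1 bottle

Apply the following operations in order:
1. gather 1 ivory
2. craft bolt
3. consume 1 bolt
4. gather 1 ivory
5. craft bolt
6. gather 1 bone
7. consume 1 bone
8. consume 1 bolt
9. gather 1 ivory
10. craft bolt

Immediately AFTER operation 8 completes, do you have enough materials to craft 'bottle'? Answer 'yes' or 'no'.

After 1 (gather 1 ivory): ivory=1
After 2 (craft bolt): bolt=1
After 3 (consume 1 bolt): (empty)
After 4 (gather 1 ivory): ivory=1
After 5 (craft bolt): bolt=1
After 6 (gather 1 bone): bolt=1 bone=1
After 7 (consume 1 bone): bolt=1
After 8 (consume 1 bolt): (empty)

Answer: no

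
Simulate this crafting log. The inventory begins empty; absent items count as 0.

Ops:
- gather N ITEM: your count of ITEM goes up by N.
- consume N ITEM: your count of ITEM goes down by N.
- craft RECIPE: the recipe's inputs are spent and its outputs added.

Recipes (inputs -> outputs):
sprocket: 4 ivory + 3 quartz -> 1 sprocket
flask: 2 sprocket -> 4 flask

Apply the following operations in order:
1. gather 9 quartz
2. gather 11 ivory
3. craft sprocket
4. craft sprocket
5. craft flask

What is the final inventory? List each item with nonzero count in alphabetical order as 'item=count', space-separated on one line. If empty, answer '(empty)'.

After 1 (gather 9 quartz): quartz=9
After 2 (gather 11 ivory): ivory=11 quartz=9
After 3 (craft sprocket): ivory=7 quartz=6 sprocket=1
After 4 (craft sprocket): ivory=3 quartz=3 sprocket=2
After 5 (craft flask): flask=4 ivory=3 quartz=3

Answer: flask=4 ivory=3 quartz=3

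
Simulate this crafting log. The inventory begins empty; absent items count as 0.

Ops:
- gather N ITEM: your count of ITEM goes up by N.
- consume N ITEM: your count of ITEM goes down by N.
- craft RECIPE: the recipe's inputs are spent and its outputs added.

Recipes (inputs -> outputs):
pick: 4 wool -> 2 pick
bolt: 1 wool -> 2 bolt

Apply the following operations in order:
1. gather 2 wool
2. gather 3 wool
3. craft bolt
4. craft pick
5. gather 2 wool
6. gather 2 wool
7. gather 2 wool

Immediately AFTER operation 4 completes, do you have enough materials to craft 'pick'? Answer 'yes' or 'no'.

After 1 (gather 2 wool): wool=2
After 2 (gather 3 wool): wool=5
After 3 (craft bolt): bolt=2 wool=4
After 4 (craft pick): bolt=2 pick=2

Answer: no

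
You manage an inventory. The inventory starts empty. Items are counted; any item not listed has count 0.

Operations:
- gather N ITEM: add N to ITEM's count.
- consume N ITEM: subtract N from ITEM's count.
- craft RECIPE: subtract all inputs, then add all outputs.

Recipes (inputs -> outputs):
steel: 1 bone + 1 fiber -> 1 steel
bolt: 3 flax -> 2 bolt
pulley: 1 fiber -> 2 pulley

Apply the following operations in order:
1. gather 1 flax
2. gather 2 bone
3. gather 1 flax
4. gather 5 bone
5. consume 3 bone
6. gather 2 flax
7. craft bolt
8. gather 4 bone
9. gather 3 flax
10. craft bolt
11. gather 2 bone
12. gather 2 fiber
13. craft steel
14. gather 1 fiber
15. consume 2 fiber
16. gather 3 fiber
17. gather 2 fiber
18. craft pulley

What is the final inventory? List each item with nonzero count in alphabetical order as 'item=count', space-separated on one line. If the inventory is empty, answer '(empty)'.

After 1 (gather 1 flax): flax=1
After 2 (gather 2 bone): bone=2 flax=1
After 3 (gather 1 flax): bone=2 flax=2
After 4 (gather 5 bone): bone=7 flax=2
After 5 (consume 3 bone): bone=4 flax=2
After 6 (gather 2 flax): bone=4 flax=4
After 7 (craft bolt): bolt=2 bone=4 flax=1
After 8 (gather 4 bone): bolt=2 bone=8 flax=1
After 9 (gather 3 flax): bolt=2 bone=8 flax=4
After 10 (craft bolt): bolt=4 bone=8 flax=1
After 11 (gather 2 bone): bolt=4 bone=10 flax=1
After 12 (gather 2 fiber): bolt=4 bone=10 fiber=2 flax=1
After 13 (craft steel): bolt=4 bone=9 fiber=1 flax=1 steel=1
After 14 (gather 1 fiber): bolt=4 bone=9 fiber=2 flax=1 steel=1
After 15 (consume 2 fiber): bolt=4 bone=9 flax=1 steel=1
After 16 (gather 3 fiber): bolt=4 bone=9 fiber=3 flax=1 steel=1
After 17 (gather 2 fiber): bolt=4 bone=9 fiber=5 flax=1 steel=1
After 18 (craft pulley): bolt=4 bone=9 fiber=4 flax=1 pulley=2 steel=1

Answer: bolt=4 bone=9 fiber=4 flax=1 pulley=2 steel=1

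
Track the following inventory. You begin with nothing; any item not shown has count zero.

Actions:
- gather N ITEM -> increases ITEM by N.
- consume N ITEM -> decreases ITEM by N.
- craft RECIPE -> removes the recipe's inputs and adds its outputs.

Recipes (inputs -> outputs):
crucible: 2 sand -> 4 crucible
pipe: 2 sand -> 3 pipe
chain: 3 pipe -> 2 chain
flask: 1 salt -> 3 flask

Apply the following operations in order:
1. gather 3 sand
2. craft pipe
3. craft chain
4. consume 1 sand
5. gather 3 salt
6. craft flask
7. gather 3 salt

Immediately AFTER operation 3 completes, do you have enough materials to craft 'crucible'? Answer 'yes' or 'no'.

After 1 (gather 3 sand): sand=3
After 2 (craft pipe): pipe=3 sand=1
After 3 (craft chain): chain=2 sand=1

Answer: no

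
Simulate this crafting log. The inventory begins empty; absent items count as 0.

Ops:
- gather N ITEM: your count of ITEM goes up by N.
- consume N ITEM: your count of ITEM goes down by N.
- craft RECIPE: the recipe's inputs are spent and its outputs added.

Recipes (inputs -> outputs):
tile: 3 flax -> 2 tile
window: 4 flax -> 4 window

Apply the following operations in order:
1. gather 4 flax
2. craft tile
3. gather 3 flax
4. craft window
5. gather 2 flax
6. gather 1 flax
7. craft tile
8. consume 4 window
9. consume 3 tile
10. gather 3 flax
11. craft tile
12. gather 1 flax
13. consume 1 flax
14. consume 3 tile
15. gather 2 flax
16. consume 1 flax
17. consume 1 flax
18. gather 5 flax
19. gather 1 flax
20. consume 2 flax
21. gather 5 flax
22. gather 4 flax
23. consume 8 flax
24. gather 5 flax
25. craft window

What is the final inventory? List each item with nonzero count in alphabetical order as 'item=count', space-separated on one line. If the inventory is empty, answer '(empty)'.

After 1 (gather 4 flax): flax=4
After 2 (craft tile): flax=1 tile=2
After 3 (gather 3 flax): flax=4 tile=2
After 4 (craft window): tile=2 window=4
After 5 (gather 2 flax): flax=2 tile=2 window=4
After 6 (gather 1 flax): flax=3 tile=2 window=4
After 7 (craft tile): tile=4 window=4
After 8 (consume 4 window): tile=4
After 9 (consume 3 tile): tile=1
After 10 (gather 3 flax): flax=3 tile=1
After 11 (craft tile): tile=3
After 12 (gather 1 flax): flax=1 tile=3
After 13 (consume 1 flax): tile=3
After 14 (consume 3 tile): (empty)
After 15 (gather 2 flax): flax=2
After 16 (consume 1 flax): flax=1
After 17 (consume 1 flax): (empty)
After 18 (gather 5 flax): flax=5
After 19 (gather 1 flax): flax=6
After 20 (consume 2 flax): flax=4
After 21 (gather 5 flax): flax=9
After 22 (gather 4 flax): flax=13
After 23 (consume 8 flax): flax=5
After 24 (gather 5 flax): flax=10
After 25 (craft window): flax=6 window=4

Answer: flax=6 window=4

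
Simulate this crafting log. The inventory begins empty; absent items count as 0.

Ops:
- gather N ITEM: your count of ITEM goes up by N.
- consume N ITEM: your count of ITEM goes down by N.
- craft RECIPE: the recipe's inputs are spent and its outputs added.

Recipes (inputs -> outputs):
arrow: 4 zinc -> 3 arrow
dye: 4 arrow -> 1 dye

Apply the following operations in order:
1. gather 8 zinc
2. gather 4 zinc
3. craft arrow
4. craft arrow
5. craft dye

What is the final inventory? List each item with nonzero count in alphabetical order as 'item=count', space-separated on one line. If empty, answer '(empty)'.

After 1 (gather 8 zinc): zinc=8
After 2 (gather 4 zinc): zinc=12
After 3 (craft arrow): arrow=3 zinc=8
After 4 (craft arrow): arrow=6 zinc=4
After 5 (craft dye): arrow=2 dye=1 zinc=4

Answer: arrow=2 dye=1 zinc=4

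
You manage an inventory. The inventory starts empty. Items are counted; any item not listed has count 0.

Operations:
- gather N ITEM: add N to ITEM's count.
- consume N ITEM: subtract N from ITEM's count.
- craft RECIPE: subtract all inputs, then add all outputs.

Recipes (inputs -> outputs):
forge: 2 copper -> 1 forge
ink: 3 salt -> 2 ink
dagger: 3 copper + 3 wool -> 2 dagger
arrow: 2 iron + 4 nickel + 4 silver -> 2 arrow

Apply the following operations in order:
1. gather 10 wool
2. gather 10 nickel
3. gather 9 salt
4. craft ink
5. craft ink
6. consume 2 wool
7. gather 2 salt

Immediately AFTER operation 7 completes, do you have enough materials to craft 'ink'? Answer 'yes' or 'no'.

Answer: yes

Derivation:
After 1 (gather 10 wool): wool=10
After 2 (gather 10 nickel): nickel=10 wool=10
After 3 (gather 9 salt): nickel=10 salt=9 wool=10
After 4 (craft ink): ink=2 nickel=10 salt=6 wool=10
After 5 (craft ink): ink=4 nickel=10 salt=3 wool=10
After 6 (consume 2 wool): ink=4 nickel=10 salt=3 wool=8
After 7 (gather 2 salt): ink=4 nickel=10 salt=5 wool=8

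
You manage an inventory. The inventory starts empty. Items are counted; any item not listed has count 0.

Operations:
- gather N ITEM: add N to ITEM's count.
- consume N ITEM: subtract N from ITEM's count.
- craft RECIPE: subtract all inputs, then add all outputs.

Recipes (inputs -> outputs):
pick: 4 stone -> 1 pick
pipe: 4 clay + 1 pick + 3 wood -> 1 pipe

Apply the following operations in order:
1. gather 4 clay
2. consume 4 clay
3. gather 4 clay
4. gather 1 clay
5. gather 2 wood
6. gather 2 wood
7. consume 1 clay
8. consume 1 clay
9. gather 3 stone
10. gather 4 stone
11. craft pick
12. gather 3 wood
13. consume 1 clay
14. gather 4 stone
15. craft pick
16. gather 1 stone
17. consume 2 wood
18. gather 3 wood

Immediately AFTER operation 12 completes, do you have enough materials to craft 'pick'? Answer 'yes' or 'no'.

After 1 (gather 4 clay): clay=4
After 2 (consume 4 clay): (empty)
After 3 (gather 4 clay): clay=4
After 4 (gather 1 clay): clay=5
After 5 (gather 2 wood): clay=5 wood=2
After 6 (gather 2 wood): clay=5 wood=4
After 7 (consume 1 clay): clay=4 wood=4
After 8 (consume 1 clay): clay=3 wood=4
After 9 (gather 3 stone): clay=3 stone=3 wood=4
After 10 (gather 4 stone): clay=3 stone=7 wood=4
After 11 (craft pick): clay=3 pick=1 stone=3 wood=4
After 12 (gather 3 wood): clay=3 pick=1 stone=3 wood=7

Answer: no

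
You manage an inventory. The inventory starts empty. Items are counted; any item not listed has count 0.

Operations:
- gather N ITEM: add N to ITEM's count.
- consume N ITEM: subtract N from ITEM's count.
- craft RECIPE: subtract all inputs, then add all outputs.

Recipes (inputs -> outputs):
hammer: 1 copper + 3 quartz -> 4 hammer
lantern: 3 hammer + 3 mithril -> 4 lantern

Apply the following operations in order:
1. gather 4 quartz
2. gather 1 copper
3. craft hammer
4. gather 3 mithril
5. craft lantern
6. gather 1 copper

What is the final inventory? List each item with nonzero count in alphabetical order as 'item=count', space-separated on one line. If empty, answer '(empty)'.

After 1 (gather 4 quartz): quartz=4
After 2 (gather 1 copper): copper=1 quartz=4
After 3 (craft hammer): hammer=4 quartz=1
After 4 (gather 3 mithril): hammer=4 mithril=3 quartz=1
After 5 (craft lantern): hammer=1 lantern=4 quartz=1
After 6 (gather 1 copper): copper=1 hammer=1 lantern=4 quartz=1

Answer: copper=1 hammer=1 lantern=4 quartz=1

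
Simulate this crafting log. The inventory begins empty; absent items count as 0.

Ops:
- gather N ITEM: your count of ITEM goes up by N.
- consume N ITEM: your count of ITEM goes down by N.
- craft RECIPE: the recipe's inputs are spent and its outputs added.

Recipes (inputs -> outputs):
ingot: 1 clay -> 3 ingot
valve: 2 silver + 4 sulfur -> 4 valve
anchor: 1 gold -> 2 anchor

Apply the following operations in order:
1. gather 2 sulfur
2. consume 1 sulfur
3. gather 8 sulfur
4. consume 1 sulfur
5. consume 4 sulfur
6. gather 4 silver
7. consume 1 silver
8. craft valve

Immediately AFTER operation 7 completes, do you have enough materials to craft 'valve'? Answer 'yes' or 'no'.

Answer: yes

Derivation:
After 1 (gather 2 sulfur): sulfur=2
After 2 (consume 1 sulfur): sulfur=1
After 3 (gather 8 sulfur): sulfur=9
After 4 (consume 1 sulfur): sulfur=8
After 5 (consume 4 sulfur): sulfur=4
After 6 (gather 4 silver): silver=4 sulfur=4
After 7 (consume 1 silver): silver=3 sulfur=4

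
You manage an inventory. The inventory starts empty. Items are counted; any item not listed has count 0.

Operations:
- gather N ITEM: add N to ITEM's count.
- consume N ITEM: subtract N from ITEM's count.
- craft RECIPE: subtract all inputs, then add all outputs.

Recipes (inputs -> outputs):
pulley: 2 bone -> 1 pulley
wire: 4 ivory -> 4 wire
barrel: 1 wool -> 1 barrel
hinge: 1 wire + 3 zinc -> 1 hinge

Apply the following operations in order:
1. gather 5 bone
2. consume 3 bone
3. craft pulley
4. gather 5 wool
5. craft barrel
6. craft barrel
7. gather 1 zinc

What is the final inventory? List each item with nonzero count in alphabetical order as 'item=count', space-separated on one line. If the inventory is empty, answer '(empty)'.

Answer: barrel=2 pulley=1 wool=3 zinc=1

Derivation:
After 1 (gather 5 bone): bone=5
After 2 (consume 3 bone): bone=2
After 3 (craft pulley): pulley=1
After 4 (gather 5 wool): pulley=1 wool=5
After 5 (craft barrel): barrel=1 pulley=1 wool=4
After 6 (craft barrel): barrel=2 pulley=1 wool=3
After 7 (gather 1 zinc): barrel=2 pulley=1 wool=3 zinc=1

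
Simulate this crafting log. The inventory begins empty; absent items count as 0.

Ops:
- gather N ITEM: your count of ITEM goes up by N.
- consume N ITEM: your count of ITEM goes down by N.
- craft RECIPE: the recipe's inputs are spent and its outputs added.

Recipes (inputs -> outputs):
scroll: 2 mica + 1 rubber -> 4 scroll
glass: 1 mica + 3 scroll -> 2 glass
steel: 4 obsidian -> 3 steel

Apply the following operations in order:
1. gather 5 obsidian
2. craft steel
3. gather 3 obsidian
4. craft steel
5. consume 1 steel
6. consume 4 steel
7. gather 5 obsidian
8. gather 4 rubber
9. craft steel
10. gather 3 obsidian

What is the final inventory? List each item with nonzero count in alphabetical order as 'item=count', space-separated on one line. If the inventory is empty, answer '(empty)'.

After 1 (gather 5 obsidian): obsidian=5
After 2 (craft steel): obsidian=1 steel=3
After 3 (gather 3 obsidian): obsidian=4 steel=3
After 4 (craft steel): steel=6
After 5 (consume 1 steel): steel=5
After 6 (consume 4 steel): steel=1
After 7 (gather 5 obsidian): obsidian=5 steel=1
After 8 (gather 4 rubber): obsidian=5 rubber=4 steel=1
After 9 (craft steel): obsidian=1 rubber=4 steel=4
After 10 (gather 3 obsidian): obsidian=4 rubber=4 steel=4

Answer: obsidian=4 rubber=4 steel=4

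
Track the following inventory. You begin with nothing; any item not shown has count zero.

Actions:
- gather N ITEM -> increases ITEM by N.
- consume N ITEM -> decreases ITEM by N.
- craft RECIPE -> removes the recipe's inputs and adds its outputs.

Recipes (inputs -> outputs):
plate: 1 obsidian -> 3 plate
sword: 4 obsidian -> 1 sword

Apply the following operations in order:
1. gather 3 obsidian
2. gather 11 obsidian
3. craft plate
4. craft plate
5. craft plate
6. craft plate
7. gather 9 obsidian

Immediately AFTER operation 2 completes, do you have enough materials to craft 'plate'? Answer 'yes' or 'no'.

Answer: yes

Derivation:
After 1 (gather 3 obsidian): obsidian=3
After 2 (gather 11 obsidian): obsidian=14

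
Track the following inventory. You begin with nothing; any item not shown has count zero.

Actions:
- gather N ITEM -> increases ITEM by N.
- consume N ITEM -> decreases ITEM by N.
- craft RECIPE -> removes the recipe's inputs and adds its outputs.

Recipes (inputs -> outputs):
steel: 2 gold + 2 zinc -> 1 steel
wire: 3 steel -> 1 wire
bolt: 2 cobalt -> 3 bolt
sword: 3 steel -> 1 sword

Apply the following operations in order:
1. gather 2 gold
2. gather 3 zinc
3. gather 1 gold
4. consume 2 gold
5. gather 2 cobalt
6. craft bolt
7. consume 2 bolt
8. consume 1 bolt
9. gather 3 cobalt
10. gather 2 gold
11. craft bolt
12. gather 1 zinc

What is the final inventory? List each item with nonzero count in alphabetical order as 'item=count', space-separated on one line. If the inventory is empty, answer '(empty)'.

Answer: bolt=3 cobalt=1 gold=3 zinc=4

Derivation:
After 1 (gather 2 gold): gold=2
After 2 (gather 3 zinc): gold=2 zinc=3
After 3 (gather 1 gold): gold=3 zinc=3
After 4 (consume 2 gold): gold=1 zinc=3
After 5 (gather 2 cobalt): cobalt=2 gold=1 zinc=3
After 6 (craft bolt): bolt=3 gold=1 zinc=3
After 7 (consume 2 bolt): bolt=1 gold=1 zinc=3
After 8 (consume 1 bolt): gold=1 zinc=3
After 9 (gather 3 cobalt): cobalt=3 gold=1 zinc=3
After 10 (gather 2 gold): cobalt=3 gold=3 zinc=3
After 11 (craft bolt): bolt=3 cobalt=1 gold=3 zinc=3
After 12 (gather 1 zinc): bolt=3 cobalt=1 gold=3 zinc=4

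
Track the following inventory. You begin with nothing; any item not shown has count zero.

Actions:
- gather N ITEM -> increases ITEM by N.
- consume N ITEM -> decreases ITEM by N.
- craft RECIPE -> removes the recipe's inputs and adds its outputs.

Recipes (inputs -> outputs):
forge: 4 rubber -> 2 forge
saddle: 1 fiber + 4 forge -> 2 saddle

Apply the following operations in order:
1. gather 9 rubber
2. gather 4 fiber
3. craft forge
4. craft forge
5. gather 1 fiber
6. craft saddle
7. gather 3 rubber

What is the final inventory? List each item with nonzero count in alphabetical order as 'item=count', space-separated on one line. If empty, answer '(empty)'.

Answer: fiber=4 rubber=4 saddle=2

Derivation:
After 1 (gather 9 rubber): rubber=9
After 2 (gather 4 fiber): fiber=4 rubber=9
After 3 (craft forge): fiber=4 forge=2 rubber=5
After 4 (craft forge): fiber=4 forge=4 rubber=1
After 5 (gather 1 fiber): fiber=5 forge=4 rubber=1
After 6 (craft saddle): fiber=4 rubber=1 saddle=2
After 7 (gather 3 rubber): fiber=4 rubber=4 saddle=2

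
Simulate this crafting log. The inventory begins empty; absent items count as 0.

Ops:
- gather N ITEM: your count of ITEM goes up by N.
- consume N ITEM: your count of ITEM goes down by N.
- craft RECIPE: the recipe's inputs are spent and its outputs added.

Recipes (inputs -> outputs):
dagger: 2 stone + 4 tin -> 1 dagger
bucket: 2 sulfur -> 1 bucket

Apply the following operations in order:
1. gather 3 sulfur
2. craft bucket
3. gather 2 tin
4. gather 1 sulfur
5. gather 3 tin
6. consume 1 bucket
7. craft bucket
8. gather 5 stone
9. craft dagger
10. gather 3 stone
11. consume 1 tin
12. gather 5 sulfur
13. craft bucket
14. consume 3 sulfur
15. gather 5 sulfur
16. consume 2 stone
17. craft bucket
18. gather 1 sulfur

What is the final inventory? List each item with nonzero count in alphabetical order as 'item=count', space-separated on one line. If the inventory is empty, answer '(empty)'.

Answer: bucket=3 dagger=1 stone=4 sulfur=4

Derivation:
After 1 (gather 3 sulfur): sulfur=3
After 2 (craft bucket): bucket=1 sulfur=1
After 3 (gather 2 tin): bucket=1 sulfur=1 tin=2
After 4 (gather 1 sulfur): bucket=1 sulfur=2 tin=2
After 5 (gather 3 tin): bucket=1 sulfur=2 tin=5
After 6 (consume 1 bucket): sulfur=2 tin=5
After 7 (craft bucket): bucket=1 tin=5
After 8 (gather 5 stone): bucket=1 stone=5 tin=5
After 9 (craft dagger): bucket=1 dagger=1 stone=3 tin=1
After 10 (gather 3 stone): bucket=1 dagger=1 stone=6 tin=1
After 11 (consume 1 tin): bucket=1 dagger=1 stone=6
After 12 (gather 5 sulfur): bucket=1 dagger=1 stone=6 sulfur=5
After 13 (craft bucket): bucket=2 dagger=1 stone=6 sulfur=3
After 14 (consume 3 sulfur): bucket=2 dagger=1 stone=6
After 15 (gather 5 sulfur): bucket=2 dagger=1 stone=6 sulfur=5
After 16 (consume 2 stone): bucket=2 dagger=1 stone=4 sulfur=5
After 17 (craft bucket): bucket=3 dagger=1 stone=4 sulfur=3
After 18 (gather 1 sulfur): bucket=3 dagger=1 stone=4 sulfur=4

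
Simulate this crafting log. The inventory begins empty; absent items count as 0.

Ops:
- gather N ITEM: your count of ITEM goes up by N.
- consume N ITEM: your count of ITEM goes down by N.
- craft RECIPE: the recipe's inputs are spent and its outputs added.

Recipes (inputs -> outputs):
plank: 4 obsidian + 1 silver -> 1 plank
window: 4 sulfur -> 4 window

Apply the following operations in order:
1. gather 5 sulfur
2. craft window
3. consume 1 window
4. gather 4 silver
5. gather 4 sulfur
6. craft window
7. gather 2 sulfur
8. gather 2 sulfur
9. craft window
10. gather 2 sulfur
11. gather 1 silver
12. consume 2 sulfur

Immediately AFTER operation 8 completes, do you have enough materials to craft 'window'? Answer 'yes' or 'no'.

Answer: yes

Derivation:
After 1 (gather 5 sulfur): sulfur=5
After 2 (craft window): sulfur=1 window=4
After 3 (consume 1 window): sulfur=1 window=3
After 4 (gather 4 silver): silver=4 sulfur=1 window=3
After 5 (gather 4 sulfur): silver=4 sulfur=5 window=3
After 6 (craft window): silver=4 sulfur=1 window=7
After 7 (gather 2 sulfur): silver=4 sulfur=3 window=7
After 8 (gather 2 sulfur): silver=4 sulfur=5 window=7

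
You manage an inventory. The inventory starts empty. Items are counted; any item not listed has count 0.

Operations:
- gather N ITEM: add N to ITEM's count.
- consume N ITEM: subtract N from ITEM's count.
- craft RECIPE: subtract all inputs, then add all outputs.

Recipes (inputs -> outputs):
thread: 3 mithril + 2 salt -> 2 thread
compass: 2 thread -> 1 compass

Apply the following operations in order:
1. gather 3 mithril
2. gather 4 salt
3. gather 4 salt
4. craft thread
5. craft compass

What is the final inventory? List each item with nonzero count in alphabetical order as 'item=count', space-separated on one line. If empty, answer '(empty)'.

Answer: compass=1 salt=6

Derivation:
After 1 (gather 3 mithril): mithril=3
After 2 (gather 4 salt): mithril=3 salt=4
After 3 (gather 4 salt): mithril=3 salt=8
After 4 (craft thread): salt=6 thread=2
After 5 (craft compass): compass=1 salt=6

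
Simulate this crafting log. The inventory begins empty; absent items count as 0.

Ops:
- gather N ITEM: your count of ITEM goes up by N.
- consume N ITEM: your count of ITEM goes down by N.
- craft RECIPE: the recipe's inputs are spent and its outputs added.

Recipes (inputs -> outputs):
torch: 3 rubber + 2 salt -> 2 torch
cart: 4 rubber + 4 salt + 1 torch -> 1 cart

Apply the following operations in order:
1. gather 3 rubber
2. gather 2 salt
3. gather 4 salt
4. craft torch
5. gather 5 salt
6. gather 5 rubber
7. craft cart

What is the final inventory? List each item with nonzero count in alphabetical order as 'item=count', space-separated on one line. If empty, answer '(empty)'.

After 1 (gather 3 rubber): rubber=3
After 2 (gather 2 salt): rubber=3 salt=2
After 3 (gather 4 salt): rubber=3 salt=6
After 4 (craft torch): salt=4 torch=2
After 5 (gather 5 salt): salt=9 torch=2
After 6 (gather 5 rubber): rubber=5 salt=9 torch=2
After 7 (craft cart): cart=1 rubber=1 salt=5 torch=1

Answer: cart=1 rubber=1 salt=5 torch=1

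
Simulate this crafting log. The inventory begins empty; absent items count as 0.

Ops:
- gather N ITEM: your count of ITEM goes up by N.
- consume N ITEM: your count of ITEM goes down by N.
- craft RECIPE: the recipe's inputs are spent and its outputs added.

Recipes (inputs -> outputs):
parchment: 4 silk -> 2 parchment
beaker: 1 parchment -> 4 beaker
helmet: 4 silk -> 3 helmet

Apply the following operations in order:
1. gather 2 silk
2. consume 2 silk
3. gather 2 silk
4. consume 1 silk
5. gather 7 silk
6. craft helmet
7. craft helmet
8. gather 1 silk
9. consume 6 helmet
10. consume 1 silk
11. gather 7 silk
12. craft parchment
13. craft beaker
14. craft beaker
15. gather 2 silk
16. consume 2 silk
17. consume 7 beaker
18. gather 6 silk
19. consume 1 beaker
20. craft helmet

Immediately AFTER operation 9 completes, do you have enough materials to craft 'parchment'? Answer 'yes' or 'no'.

Answer: no

Derivation:
After 1 (gather 2 silk): silk=2
After 2 (consume 2 silk): (empty)
After 3 (gather 2 silk): silk=2
After 4 (consume 1 silk): silk=1
After 5 (gather 7 silk): silk=8
After 6 (craft helmet): helmet=3 silk=4
After 7 (craft helmet): helmet=6
After 8 (gather 1 silk): helmet=6 silk=1
After 9 (consume 6 helmet): silk=1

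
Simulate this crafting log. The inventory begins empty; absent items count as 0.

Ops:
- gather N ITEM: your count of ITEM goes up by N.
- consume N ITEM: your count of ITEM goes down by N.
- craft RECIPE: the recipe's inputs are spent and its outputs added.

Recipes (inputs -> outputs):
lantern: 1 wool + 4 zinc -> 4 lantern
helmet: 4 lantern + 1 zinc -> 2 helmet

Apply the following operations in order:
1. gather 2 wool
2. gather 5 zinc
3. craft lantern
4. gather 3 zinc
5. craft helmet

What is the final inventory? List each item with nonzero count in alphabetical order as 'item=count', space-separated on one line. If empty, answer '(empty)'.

Answer: helmet=2 wool=1 zinc=3

Derivation:
After 1 (gather 2 wool): wool=2
After 2 (gather 5 zinc): wool=2 zinc=5
After 3 (craft lantern): lantern=4 wool=1 zinc=1
After 4 (gather 3 zinc): lantern=4 wool=1 zinc=4
After 5 (craft helmet): helmet=2 wool=1 zinc=3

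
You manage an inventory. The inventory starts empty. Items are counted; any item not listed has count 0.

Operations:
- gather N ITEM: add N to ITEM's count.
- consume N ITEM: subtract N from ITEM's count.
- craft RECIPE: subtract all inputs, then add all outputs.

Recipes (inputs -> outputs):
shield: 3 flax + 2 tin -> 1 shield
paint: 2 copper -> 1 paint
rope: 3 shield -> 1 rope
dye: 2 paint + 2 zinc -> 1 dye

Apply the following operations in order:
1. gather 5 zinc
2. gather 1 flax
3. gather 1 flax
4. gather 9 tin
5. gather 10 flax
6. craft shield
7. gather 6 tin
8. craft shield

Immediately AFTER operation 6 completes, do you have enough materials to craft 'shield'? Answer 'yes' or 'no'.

Answer: yes

Derivation:
After 1 (gather 5 zinc): zinc=5
After 2 (gather 1 flax): flax=1 zinc=5
After 3 (gather 1 flax): flax=2 zinc=5
After 4 (gather 9 tin): flax=2 tin=9 zinc=5
After 5 (gather 10 flax): flax=12 tin=9 zinc=5
After 6 (craft shield): flax=9 shield=1 tin=7 zinc=5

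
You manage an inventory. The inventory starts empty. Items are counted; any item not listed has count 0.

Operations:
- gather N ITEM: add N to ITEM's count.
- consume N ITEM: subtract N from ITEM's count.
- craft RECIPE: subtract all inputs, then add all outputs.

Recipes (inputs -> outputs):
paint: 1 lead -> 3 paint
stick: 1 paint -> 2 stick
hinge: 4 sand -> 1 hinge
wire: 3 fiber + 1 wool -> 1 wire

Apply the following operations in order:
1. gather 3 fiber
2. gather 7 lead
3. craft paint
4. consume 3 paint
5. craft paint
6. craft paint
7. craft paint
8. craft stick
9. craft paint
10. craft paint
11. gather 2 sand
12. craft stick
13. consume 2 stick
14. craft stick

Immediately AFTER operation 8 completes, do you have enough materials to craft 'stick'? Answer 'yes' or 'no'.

After 1 (gather 3 fiber): fiber=3
After 2 (gather 7 lead): fiber=3 lead=7
After 3 (craft paint): fiber=3 lead=6 paint=3
After 4 (consume 3 paint): fiber=3 lead=6
After 5 (craft paint): fiber=3 lead=5 paint=3
After 6 (craft paint): fiber=3 lead=4 paint=6
After 7 (craft paint): fiber=3 lead=3 paint=9
After 8 (craft stick): fiber=3 lead=3 paint=8 stick=2

Answer: yes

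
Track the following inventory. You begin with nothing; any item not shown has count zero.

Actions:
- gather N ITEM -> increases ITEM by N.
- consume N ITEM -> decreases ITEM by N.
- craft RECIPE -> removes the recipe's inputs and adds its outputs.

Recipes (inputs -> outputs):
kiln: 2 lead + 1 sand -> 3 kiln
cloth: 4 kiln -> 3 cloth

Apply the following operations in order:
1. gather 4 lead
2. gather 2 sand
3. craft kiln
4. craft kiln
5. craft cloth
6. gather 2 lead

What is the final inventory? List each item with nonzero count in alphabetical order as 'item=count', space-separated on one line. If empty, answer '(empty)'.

Answer: cloth=3 kiln=2 lead=2

Derivation:
After 1 (gather 4 lead): lead=4
After 2 (gather 2 sand): lead=4 sand=2
After 3 (craft kiln): kiln=3 lead=2 sand=1
After 4 (craft kiln): kiln=6
After 5 (craft cloth): cloth=3 kiln=2
After 6 (gather 2 lead): cloth=3 kiln=2 lead=2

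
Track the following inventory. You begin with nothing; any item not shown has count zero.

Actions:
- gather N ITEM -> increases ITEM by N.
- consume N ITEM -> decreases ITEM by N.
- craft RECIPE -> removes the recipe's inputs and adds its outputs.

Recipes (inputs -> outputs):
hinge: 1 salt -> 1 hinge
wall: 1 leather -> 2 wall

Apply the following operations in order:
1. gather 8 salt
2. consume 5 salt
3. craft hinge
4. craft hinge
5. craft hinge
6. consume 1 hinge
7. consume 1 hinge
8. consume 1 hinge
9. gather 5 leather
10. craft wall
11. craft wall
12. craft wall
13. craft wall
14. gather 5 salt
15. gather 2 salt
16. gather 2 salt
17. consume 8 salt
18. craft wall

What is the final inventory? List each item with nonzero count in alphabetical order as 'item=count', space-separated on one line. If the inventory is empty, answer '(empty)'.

Answer: salt=1 wall=10

Derivation:
After 1 (gather 8 salt): salt=8
After 2 (consume 5 salt): salt=3
After 3 (craft hinge): hinge=1 salt=2
After 4 (craft hinge): hinge=2 salt=1
After 5 (craft hinge): hinge=3
After 6 (consume 1 hinge): hinge=2
After 7 (consume 1 hinge): hinge=1
After 8 (consume 1 hinge): (empty)
After 9 (gather 5 leather): leather=5
After 10 (craft wall): leather=4 wall=2
After 11 (craft wall): leather=3 wall=4
After 12 (craft wall): leather=2 wall=6
After 13 (craft wall): leather=1 wall=8
After 14 (gather 5 salt): leather=1 salt=5 wall=8
After 15 (gather 2 salt): leather=1 salt=7 wall=8
After 16 (gather 2 salt): leather=1 salt=9 wall=8
After 17 (consume 8 salt): leather=1 salt=1 wall=8
After 18 (craft wall): salt=1 wall=10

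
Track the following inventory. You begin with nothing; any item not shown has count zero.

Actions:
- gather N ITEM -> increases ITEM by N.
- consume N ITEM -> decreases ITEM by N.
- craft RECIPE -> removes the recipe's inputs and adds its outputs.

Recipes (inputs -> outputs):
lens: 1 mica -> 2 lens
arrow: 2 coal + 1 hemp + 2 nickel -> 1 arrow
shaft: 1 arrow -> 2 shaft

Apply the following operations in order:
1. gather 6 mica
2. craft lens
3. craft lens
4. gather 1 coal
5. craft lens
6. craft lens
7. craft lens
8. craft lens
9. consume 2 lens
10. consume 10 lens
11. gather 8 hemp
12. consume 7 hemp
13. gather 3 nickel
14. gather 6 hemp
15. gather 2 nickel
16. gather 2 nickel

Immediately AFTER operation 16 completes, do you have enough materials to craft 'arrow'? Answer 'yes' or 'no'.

Answer: no

Derivation:
After 1 (gather 6 mica): mica=6
After 2 (craft lens): lens=2 mica=5
After 3 (craft lens): lens=4 mica=4
After 4 (gather 1 coal): coal=1 lens=4 mica=4
After 5 (craft lens): coal=1 lens=6 mica=3
After 6 (craft lens): coal=1 lens=8 mica=2
After 7 (craft lens): coal=1 lens=10 mica=1
After 8 (craft lens): coal=1 lens=12
After 9 (consume 2 lens): coal=1 lens=10
After 10 (consume 10 lens): coal=1
After 11 (gather 8 hemp): coal=1 hemp=8
After 12 (consume 7 hemp): coal=1 hemp=1
After 13 (gather 3 nickel): coal=1 hemp=1 nickel=3
After 14 (gather 6 hemp): coal=1 hemp=7 nickel=3
After 15 (gather 2 nickel): coal=1 hemp=7 nickel=5
After 16 (gather 2 nickel): coal=1 hemp=7 nickel=7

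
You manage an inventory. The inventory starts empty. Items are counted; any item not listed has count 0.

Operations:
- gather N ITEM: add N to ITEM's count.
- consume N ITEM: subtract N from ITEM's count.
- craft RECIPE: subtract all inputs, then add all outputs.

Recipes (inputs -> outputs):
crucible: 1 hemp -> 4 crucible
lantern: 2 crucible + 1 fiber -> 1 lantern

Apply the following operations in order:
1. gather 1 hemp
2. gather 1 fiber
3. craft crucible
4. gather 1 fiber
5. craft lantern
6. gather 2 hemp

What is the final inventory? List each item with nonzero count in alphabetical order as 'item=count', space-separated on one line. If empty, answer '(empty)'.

After 1 (gather 1 hemp): hemp=1
After 2 (gather 1 fiber): fiber=1 hemp=1
After 3 (craft crucible): crucible=4 fiber=1
After 4 (gather 1 fiber): crucible=4 fiber=2
After 5 (craft lantern): crucible=2 fiber=1 lantern=1
After 6 (gather 2 hemp): crucible=2 fiber=1 hemp=2 lantern=1

Answer: crucible=2 fiber=1 hemp=2 lantern=1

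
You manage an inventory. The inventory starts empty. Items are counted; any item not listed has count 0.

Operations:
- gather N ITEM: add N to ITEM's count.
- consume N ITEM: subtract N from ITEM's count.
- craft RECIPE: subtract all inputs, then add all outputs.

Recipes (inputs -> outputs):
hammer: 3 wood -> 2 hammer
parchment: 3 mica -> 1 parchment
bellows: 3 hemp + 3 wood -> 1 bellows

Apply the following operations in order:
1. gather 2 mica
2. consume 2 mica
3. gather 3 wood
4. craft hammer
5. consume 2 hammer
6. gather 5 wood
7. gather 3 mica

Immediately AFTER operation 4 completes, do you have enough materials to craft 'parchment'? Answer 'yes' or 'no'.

After 1 (gather 2 mica): mica=2
After 2 (consume 2 mica): (empty)
After 3 (gather 3 wood): wood=3
After 4 (craft hammer): hammer=2

Answer: no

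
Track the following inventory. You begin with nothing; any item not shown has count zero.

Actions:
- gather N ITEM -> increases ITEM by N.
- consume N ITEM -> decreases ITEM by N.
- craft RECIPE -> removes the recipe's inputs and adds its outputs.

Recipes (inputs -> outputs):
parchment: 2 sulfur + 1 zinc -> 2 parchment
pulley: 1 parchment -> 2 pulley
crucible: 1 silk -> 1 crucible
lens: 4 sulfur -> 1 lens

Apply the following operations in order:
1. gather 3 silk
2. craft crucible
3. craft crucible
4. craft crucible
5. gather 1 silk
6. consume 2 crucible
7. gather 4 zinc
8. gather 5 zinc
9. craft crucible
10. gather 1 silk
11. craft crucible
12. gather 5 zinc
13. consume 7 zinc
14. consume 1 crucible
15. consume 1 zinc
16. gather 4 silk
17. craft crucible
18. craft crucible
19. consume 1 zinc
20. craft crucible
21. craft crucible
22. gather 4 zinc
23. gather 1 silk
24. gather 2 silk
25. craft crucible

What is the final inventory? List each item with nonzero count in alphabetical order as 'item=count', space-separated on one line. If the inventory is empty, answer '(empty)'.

Answer: crucible=7 silk=2 zinc=9

Derivation:
After 1 (gather 3 silk): silk=3
After 2 (craft crucible): crucible=1 silk=2
After 3 (craft crucible): crucible=2 silk=1
After 4 (craft crucible): crucible=3
After 5 (gather 1 silk): crucible=3 silk=1
After 6 (consume 2 crucible): crucible=1 silk=1
After 7 (gather 4 zinc): crucible=1 silk=1 zinc=4
After 8 (gather 5 zinc): crucible=1 silk=1 zinc=9
After 9 (craft crucible): crucible=2 zinc=9
After 10 (gather 1 silk): crucible=2 silk=1 zinc=9
After 11 (craft crucible): crucible=3 zinc=9
After 12 (gather 5 zinc): crucible=3 zinc=14
After 13 (consume 7 zinc): crucible=3 zinc=7
After 14 (consume 1 crucible): crucible=2 zinc=7
After 15 (consume 1 zinc): crucible=2 zinc=6
After 16 (gather 4 silk): crucible=2 silk=4 zinc=6
After 17 (craft crucible): crucible=3 silk=3 zinc=6
After 18 (craft crucible): crucible=4 silk=2 zinc=6
After 19 (consume 1 zinc): crucible=4 silk=2 zinc=5
After 20 (craft crucible): crucible=5 silk=1 zinc=5
After 21 (craft crucible): crucible=6 zinc=5
After 22 (gather 4 zinc): crucible=6 zinc=9
After 23 (gather 1 silk): crucible=6 silk=1 zinc=9
After 24 (gather 2 silk): crucible=6 silk=3 zinc=9
After 25 (craft crucible): crucible=7 silk=2 zinc=9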